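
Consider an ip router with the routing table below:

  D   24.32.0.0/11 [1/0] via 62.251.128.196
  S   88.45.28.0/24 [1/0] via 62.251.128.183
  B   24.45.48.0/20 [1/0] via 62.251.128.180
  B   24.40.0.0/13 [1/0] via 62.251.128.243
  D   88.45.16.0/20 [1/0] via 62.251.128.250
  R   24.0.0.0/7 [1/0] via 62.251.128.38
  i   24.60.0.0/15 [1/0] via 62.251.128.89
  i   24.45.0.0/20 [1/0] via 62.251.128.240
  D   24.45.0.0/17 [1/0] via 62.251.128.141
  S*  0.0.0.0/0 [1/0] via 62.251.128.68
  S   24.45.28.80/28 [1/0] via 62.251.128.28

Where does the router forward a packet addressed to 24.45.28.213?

Routes whose prefix contains 24.45.28.213:
  0.0.0.0/0 (default, matches everything) -> 62.251.128.68
  24.0.0.0/7 (24.0.0.0 - 25.255.255.255) -> 62.251.128.38
  24.32.0.0/11 (24.32.0.0 - 24.63.255.255) -> 62.251.128.196
  24.40.0.0/13 (24.40.0.0 - 24.47.255.255) -> 62.251.128.243
  24.45.0.0/17 (24.45.0.0 - 24.45.127.255) -> 62.251.128.141
More-specific entries that do NOT match:
  24.45.28.80/28 (24.45.28.80 - 24.45.28.95) does not contain 24.45.28.213
  88.45.28.0/24 (88.45.28.0 - 88.45.28.255) does not contain 24.45.28.213
  24.45.48.0/20 (24.45.48.0 - 24.45.63.255) does not contain 24.45.28.213
  88.45.16.0/20 (88.45.16.0 - 88.45.31.255) does not contain 24.45.28.213
  24.45.0.0/20 (24.45.0.0 - 24.45.15.255) does not contain 24.45.28.213
Longest matching prefix is /17 -> next hop 62.251.128.141.

62.251.128.141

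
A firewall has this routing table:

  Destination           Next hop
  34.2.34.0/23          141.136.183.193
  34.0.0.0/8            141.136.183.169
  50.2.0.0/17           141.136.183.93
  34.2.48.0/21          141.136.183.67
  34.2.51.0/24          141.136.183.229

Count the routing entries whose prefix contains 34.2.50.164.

2

Prefixes containing 34.2.50.164:
  34.0.0.0/8 (34.0.0.0 - 34.255.255.255)
  34.2.48.0/21 (34.2.48.0 - 34.2.55.255)
Total matching entries: 2.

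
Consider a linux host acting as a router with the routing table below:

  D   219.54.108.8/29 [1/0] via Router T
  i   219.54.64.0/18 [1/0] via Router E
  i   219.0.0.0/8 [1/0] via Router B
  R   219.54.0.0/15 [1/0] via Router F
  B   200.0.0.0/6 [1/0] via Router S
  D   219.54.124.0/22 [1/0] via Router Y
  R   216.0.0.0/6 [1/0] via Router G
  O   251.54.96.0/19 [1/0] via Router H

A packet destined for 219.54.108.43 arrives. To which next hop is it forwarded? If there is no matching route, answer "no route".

Routes whose prefix contains 219.54.108.43:
  216.0.0.0/6 (216.0.0.0 - 219.255.255.255) -> Router G
  219.0.0.0/8 (219.0.0.0 - 219.255.255.255) -> Router B
  219.54.0.0/15 (219.54.0.0 - 219.55.255.255) -> Router F
  219.54.64.0/18 (219.54.64.0 - 219.54.127.255) -> Router E
More-specific entries that do NOT match:
  219.54.108.8/29 (219.54.108.8 - 219.54.108.15) does not contain 219.54.108.43
  219.54.124.0/22 (219.54.124.0 - 219.54.127.255) does not contain 219.54.108.43
  251.54.96.0/19 (251.54.96.0 - 251.54.127.255) does not contain 219.54.108.43
Longest matching prefix is /18 -> next hop Router E.

Router E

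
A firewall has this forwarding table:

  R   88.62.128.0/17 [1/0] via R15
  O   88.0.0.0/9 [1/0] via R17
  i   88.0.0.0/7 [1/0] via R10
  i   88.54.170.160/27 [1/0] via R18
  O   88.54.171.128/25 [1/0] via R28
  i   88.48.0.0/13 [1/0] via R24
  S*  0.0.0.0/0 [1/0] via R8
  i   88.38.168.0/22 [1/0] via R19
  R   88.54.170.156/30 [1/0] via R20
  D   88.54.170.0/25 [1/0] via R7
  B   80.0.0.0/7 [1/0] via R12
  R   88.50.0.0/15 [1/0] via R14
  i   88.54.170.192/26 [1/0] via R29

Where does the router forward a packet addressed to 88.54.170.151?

Routes whose prefix contains 88.54.170.151:
  0.0.0.0/0 (default, matches everything) -> R8
  88.0.0.0/7 (88.0.0.0 - 89.255.255.255) -> R10
  88.0.0.0/9 (88.0.0.0 - 88.127.255.255) -> R17
  88.48.0.0/13 (88.48.0.0 - 88.55.255.255) -> R24
More-specific entries that do NOT match:
  88.54.170.156/30 (88.54.170.156 - 88.54.170.159) does not contain 88.54.170.151
  88.54.170.160/27 (88.54.170.160 - 88.54.170.191) does not contain 88.54.170.151
  88.54.170.192/26 (88.54.170.192 - 88.54.170.255) does not contain 88.54.170.151
  88.54.171.128/25 (88.54.171.128 - 88.54.171.255) does not contain 88.54.170.151
  88.54.170.0/25 (88.54.170.0 - 88.54.170.127) does not contain 88.54.170.151
  88.38.168.0/22 (88.38.168.0 - 88.38.171.255) does not contain 88.54.170.151
  88.62.128.0/17 (88.62.128.0 - 88.62.255.255) does not contain 88.54.170.151
  88.50.0.0/15 (88.50.0.0 - 88.51.255.255) does not contain 88.54.170.151
Longest matching prefix is /13 -> next hop R24.

R24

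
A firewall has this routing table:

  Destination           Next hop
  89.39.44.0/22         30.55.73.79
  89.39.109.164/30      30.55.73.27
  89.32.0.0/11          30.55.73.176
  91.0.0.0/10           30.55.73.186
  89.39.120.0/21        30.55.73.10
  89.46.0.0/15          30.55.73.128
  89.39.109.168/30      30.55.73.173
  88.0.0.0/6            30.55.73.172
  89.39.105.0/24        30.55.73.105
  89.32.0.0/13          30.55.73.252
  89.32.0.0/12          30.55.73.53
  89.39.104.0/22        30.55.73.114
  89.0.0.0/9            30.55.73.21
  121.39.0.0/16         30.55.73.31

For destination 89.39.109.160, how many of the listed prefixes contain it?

Prefixes containing 89.39.109.160:
  88.0.0.0/6 (88.0.0.0 - 91.255.255.255)
  89.0.0.0/9 (89.0.0.0 - 89.127.255.255)
  89.32.0.0/11 (89.32.0.0 - 89.63.255.255)
  89.32.0.0/12 (89.32.0.0 - 89.47.255.255)
  89.32.0.0/13 (89.32.0.0 - 89.39.255.255)
Total matching entries: 5.

5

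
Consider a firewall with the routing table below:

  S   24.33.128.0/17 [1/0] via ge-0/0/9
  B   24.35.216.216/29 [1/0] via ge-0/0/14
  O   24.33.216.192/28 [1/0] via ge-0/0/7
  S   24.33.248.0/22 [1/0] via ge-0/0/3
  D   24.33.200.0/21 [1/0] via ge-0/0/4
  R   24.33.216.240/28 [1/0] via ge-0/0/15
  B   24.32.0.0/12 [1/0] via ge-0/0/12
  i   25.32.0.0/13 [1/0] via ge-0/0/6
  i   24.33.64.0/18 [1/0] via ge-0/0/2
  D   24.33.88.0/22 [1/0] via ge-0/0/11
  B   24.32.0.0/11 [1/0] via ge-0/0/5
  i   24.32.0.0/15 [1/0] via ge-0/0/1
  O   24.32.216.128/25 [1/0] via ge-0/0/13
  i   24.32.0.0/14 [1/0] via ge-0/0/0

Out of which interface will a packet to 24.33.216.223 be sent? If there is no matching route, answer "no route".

Routes whose prefix contains 24.33.216.223:
  24.32.0.0/11 (24.32.0.0 - 24.63.255.255) -> ge-0/0/5
  24.32.0.0/12 (24.32.0.0 - 24.47.255.255) -> ge-0/0/12
  24.32.0.0/14 (24.32.0.0 - 24.35.255.255) -> ge-0/0/0
  24.32.0.0/15 (24.32.0.0 - 24.33.255.255) -> ge-0/0/1
  24.33.128.0/17 (24.33.128.0 - 24.33.255.255) -> ge-0/0/9
More-specific entries that do NOT match:
  24.35.216.216/29 (24.35.216.216 - 24.35.216.223) does not contain 24.33.216.223
  24.33.216.192/28 (24.33.216.192 - 24.33.216.207) does not contain 24.33.216.223
  24.33.216.240/28 (24.33.216.240 - 24.33.216.255) does not contain 24.33.216.223
  24.32.216.128/25 (24.32.216.128 - 24.32.216.255) does not contain 24.33.216.223
  24.33.248.0/22 (24.33.248.0 - 24.33.251.255) does not contain 24.33.216.223
  24.33.88.0/22 (24.33.88.0 - 24.33.91.255) does not contain 24.33.216.223
  24.33.200.0/21 (24.33.200.0 - 24.33.207.255) does not contain 24.33.216.223
  24.33.64.0/18 (24.33.64.0 - 24.33.127.255) does not contain 24.33.216.223
Longest matching prefix is /17 -> interface ge-0/0/9.

ge-0/0/9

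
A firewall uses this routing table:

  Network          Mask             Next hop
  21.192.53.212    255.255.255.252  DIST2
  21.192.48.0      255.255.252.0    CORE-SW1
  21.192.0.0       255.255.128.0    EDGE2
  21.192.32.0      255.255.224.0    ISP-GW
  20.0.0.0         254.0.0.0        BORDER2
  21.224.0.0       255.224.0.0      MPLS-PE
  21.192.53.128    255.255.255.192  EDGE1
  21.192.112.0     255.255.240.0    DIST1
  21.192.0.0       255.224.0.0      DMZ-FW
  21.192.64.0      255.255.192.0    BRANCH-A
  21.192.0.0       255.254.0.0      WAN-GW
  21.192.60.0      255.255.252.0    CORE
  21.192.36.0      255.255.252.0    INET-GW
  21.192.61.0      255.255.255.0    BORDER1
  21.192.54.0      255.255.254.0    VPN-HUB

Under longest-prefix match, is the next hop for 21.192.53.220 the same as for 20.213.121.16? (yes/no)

no

21.192.53.220: longest match 21.192.32.0/19 -> ISP-GW
20.213.121.16: longest match 20.0.0.0/7 -> BORDER2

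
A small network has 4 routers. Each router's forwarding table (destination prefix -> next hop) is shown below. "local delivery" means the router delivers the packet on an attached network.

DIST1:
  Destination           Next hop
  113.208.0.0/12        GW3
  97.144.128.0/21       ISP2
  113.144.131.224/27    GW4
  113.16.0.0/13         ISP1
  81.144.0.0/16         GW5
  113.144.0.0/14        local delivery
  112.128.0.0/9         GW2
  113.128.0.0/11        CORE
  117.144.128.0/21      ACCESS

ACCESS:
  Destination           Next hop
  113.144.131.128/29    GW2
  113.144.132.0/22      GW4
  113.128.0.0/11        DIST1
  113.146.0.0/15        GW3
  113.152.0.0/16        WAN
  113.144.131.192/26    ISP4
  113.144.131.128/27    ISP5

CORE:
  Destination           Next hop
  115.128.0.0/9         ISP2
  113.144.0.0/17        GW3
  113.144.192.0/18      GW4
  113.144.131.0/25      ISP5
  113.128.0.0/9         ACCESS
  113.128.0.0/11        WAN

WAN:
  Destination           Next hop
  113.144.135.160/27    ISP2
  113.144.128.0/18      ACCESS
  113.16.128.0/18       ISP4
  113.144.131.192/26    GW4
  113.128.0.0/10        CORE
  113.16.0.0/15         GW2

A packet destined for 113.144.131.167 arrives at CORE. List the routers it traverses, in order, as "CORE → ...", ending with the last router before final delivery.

CORE → WAN → ACCESS → DIST1

At CORE: longest match for 113.144.131.167 is 113.128.0.0/11 -> WAN
At WAN: longest match for 113.144.131.167 is 113.144.128.0/18 -> ACCESS
At ACCESS: longest match for 113.144.131.167 is 113.128.0.0/11 -> DIST1
At DIST1: longest match for 113.144.131.167 is 113.144.0.0/14 -> local delivery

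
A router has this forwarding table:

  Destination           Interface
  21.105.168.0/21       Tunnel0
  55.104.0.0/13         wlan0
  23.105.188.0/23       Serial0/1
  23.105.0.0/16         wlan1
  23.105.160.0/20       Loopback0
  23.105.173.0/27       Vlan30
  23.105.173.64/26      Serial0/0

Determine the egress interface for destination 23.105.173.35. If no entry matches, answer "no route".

Routes whose prefix contains 23.105.173.35:
  23.105.0.0/16 (23.105.0.0 - 23.105.255.255) -> wlan1
  23.105.160.0/20 (23.105.160.0 - 23.105.175.255) -> Loopback0
More-specific entries that do NOT match:
  23.105.173.0/27 (23.105.173.0 - 23.105.173.31) does not contain 23.105.173.35
  23.105.173.64/26 (23.105.173.64 - 23.105.173.127) does not contain 23.105.173.35
  23.105.188.0/23 (23.105.188.0 - 23.105.189.255) does not contain 23.105.173.35
  21.105.168.0/21 (21.105.168.0 - 21.105.175.255) does not contain 23.105.173.35
Longest matching prefix is /20 -> interface Loopback0.

Loopback0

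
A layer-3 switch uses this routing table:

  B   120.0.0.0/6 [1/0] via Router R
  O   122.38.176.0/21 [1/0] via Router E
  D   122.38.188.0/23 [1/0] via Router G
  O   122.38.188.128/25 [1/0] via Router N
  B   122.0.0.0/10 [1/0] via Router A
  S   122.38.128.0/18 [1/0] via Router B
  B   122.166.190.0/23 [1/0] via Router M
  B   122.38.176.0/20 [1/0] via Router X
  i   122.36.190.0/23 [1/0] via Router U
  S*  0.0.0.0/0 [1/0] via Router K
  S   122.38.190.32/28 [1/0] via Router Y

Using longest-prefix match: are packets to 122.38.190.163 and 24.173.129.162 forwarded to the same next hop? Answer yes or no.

122.38.190.163: longest match 122.38.176.0/20 -> Router X
24.173.129.162: longest match 0.0.0.0/0 -> Router K

no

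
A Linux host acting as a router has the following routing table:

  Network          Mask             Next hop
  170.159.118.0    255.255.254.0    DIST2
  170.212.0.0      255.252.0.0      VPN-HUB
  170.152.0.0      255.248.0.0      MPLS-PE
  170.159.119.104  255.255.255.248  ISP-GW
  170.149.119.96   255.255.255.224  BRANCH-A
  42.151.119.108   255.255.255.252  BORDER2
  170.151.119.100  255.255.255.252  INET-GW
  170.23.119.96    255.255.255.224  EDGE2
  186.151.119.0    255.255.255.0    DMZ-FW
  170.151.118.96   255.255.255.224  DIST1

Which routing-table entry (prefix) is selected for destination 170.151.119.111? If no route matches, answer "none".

none

170.151.119.111 is outside every listed prefix and there is no default route.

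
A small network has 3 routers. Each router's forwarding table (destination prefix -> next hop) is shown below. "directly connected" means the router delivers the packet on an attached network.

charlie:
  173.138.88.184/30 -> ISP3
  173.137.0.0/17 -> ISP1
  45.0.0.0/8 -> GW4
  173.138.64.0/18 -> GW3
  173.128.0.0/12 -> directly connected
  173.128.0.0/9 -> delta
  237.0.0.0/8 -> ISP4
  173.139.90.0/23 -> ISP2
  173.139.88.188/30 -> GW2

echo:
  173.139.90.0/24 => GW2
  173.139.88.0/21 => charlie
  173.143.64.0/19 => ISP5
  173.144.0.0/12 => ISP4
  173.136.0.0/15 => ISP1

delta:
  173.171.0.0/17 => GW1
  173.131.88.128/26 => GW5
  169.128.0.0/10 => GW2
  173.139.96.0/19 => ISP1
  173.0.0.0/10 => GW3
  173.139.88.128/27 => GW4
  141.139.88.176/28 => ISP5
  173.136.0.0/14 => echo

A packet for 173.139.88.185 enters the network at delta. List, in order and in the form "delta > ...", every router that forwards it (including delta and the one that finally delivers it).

delta > echo > charlie

At delta: longest match for 173.139.88.185 is 173.136.0.0/14 -> echo
At echo: longest match for 173.139.88.185 is 173.139.88.0/21 -> charlie
At charlie: longest match for 173.139.88.185 is 173.128.0.0/12 -> directly connected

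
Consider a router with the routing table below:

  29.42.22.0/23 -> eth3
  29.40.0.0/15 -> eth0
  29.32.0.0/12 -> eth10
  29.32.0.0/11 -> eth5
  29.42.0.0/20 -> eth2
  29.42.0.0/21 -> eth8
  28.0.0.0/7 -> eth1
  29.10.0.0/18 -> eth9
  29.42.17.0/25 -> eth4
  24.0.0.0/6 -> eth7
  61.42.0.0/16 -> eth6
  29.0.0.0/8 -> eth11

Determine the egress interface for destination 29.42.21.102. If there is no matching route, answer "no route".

eth10

Routes whose prefix contains 29.42.21.102:
  28.0.0.0/7 (28.0.0.0 - 29.255.255.255) -> eth1
  29.0.0.0/8 (29.0.0.0 - 29.255.255.255) -> eth11
  29.32.0.0/11 (29.32.0.0 - 29.63.255.255) -> eth5
  29.32.0.0/12 (29.32.0.0 - 29.47.255.255) -> eth10
More-specific entries that do NOT match:
  29.42.17.0/25 (29.42.17.0 - 29.42.17.127) does not contain 29.42.21.102
  29.42.22.0/23 (29.42.22.0 - 29.42.23.255) does not contain 29.42.21.102
  29.42.0.0/21 (29.42.0.0 - 29.42.7.255) does not contain 29.42.21.102
  29.42.0.0/20 (29.42.0.0 - 29.42.15.255) does not contain 29.42.21.102
  29.10.0.0/18 (29.10.0.0 - 29.10.63.255) does not contain 29.42.21.102
  61.42.0.0/16 (61.42.0.0 - 61.42.255.255) does not contain 29.42.21.102
  29.40.0.0/15 (29.40.0.0 - 29.41.255.255) does not contain 29.42.21.102
Longest matching prefix is /12 -> interface eth10.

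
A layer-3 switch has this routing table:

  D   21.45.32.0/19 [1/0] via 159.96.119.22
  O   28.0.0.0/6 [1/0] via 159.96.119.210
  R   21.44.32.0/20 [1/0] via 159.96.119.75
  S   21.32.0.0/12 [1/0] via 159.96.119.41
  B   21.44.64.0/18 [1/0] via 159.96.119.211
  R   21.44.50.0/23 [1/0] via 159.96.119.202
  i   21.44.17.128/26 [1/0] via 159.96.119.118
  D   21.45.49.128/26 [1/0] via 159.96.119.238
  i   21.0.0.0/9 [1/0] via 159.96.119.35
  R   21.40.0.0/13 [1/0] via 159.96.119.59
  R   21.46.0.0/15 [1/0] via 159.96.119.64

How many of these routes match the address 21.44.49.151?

3

Prefixes containing 21.44.49.151:
  21.0.0.0/9 (21.0.0.0 - 21.127.255.255)
  21.32.0.0/12 (21.32.0.0 - 21.47.255.255)
  21.40.0.0/13 (21.40.0.0 - 21.47.255.255)
Total matching entries: 3.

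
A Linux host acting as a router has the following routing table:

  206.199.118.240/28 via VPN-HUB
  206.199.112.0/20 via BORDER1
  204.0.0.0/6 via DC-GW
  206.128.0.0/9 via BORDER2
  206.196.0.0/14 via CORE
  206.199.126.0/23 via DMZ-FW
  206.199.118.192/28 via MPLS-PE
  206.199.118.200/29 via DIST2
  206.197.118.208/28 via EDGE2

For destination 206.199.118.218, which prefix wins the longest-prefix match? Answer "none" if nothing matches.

206.199.112.0/20

Entries matching 206.199.118.218:
  204.0.0.0/6 (204.0.0.0 - 207.255.255.255)
  206.128.0.0/9 (206.128.0.0 - 206.255.255.255)
  206.196.0.0/14 (206.196.0.0 - 206.199.255.255)
  206.199.112.0/20 (206.199.112.0 - 206.199.127.255)
Most specific is 206.199.112.0/20.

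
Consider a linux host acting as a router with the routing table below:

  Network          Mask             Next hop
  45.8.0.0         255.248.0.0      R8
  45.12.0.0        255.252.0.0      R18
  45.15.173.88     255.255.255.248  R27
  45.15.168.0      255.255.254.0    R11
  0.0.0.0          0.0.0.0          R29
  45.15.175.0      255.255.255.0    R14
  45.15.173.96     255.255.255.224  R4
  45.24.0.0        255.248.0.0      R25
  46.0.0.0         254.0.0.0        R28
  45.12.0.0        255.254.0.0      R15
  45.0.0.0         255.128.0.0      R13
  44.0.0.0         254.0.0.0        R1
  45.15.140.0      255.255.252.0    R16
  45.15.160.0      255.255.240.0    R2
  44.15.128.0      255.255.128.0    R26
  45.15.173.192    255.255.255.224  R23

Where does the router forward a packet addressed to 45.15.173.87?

R2

Routes whose prefix contains 45.15.173.87:
  0.0.0.0/0 (default, matches everything) -> R29
  44.0.0.0/7 (44.0.0.0 - 45.255.255.255) -> R1
  45.0.0.0/9 (45.0.0.0 - 45.127.255.255) -> R13
  45.8.0.0/13 (45.8.0.0 - 45.15.255.255) -> R8
  45.12.0.0/14 (45.12.0.0 - 45.15.255.255) -> R18
  45.15.160.0/20 (45.15.160.0 - 45.15.175.255) -> R2
More-specific entries that do NOT match:
  45.15.173.88/29 (45.15.173.88 - 45.15.173.95) does not contain 45.15.173.87
  45.15.173.96/27 (45.15.173.96 - 45.15.173.127) does not contain 45.15.173.87
  45.15.173.192/27 (45.15.173.192 - 45.15.173.223) does not contain 45.15.173.87
  45.15.175.0/24 (45.15.175.0 - 45.15.175.255) does not contain 45.15.173.87
  45.15.168.0/23 (45.15.168.0 - 45.15.169.255) does not contain 45.15.173.87
  45.15.140.0/22 (45.15.140.0 - 45.15.143.255) does not contain 45.15.173.87
Longest matching prefix is /20 -> next hop R2.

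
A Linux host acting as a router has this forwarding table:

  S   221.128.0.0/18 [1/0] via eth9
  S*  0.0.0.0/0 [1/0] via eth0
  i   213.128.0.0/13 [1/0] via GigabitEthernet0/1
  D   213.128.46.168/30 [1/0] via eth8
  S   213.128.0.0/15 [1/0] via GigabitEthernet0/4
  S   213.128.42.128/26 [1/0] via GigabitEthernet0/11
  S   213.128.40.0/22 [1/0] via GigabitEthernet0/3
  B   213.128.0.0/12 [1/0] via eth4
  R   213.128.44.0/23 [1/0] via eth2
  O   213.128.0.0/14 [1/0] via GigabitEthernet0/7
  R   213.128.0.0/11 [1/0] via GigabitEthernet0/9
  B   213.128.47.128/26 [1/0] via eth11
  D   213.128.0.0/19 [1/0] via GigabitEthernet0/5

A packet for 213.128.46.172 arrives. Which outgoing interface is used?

Routes whose prefix contains 213.128.46.172:
  0.0.0.0/0 (default, matches everything) -> eth0
  213.128.0.0/11 (213.128.0.0 - 213.159.255.255) -> GigabitEthernet0/9
  213.128.0.0/12 (213.128.0.0 - 213.143.255.255) -> eth4
  213.128.0.0/13 (213.128.0.0 - 213.135.255.255) -> GigabitEthernet0/1
  213.128.0.0/14 (213.128.0.0 - 213.131.255.255) -> GigabitEthernet0/7
  213.128.0.0/15 (213.128.0.0 - 213.129.255.255) -> GigabitEthernet0/4
More-specific entries that do NOT match:
  213.128.46.168/30 (213.128.46.168 - 213.128.46.171) does not contain 213.128.46.172
  213.128.42.128/26 (213.128.42.128 - 213.128.42.191) does not contain 213.128.46.172
  213.128.47.128/26 (213.128.47.128 - 213.128.47.191) does not contain 213.128.46.172
  213.128.44.0/23 (213.128.44.0 - 213.128.45.255) does not contain 213.128.46.172
  213.128.40.0/22 (213.128.40.0 - 213.128.43.255) does not contain 213.128.46.172
  213.128.0.0/19 (213.128.0.0 - 213.128.31.255) does not contain 213.128.46.172
  221.128.0.0/18 (221.128.0.0 - 221.128.63.255) does not contain 213.128.46.172
Longest matching prefix is /15 -> interface GigabitEthernet0/4.

GigabitEthernet0/4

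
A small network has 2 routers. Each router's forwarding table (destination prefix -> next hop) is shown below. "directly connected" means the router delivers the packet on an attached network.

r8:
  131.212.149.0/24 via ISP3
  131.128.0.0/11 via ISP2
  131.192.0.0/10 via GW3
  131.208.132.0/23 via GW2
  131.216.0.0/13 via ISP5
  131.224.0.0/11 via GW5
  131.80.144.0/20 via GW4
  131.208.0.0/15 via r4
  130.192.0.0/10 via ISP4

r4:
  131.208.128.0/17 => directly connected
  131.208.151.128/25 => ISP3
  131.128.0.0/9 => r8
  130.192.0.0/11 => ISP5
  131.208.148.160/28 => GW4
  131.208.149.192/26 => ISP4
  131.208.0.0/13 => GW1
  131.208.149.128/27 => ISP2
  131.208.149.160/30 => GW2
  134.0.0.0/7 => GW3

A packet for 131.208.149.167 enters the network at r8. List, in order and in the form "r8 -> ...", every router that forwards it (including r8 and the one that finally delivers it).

At r8: longest match for 131.208.149.167 is 131.208.0.0/15 -> r4
At r4: longest match for 131.208.149.167 is 131.208.128.0/17 -> directly connected

r8 -> r4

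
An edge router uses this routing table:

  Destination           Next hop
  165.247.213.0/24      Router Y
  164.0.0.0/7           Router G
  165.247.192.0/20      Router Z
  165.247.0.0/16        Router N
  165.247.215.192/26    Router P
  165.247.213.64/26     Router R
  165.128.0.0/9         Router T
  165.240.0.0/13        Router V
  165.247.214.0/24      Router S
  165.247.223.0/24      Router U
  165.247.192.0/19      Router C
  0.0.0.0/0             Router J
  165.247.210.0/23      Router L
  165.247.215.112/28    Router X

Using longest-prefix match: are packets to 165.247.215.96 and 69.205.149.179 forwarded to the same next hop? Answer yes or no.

165.247.215.96: longest match 165.247.192.0/19 -> Router C
69.205.149.179: longest match 0.0.0.0/0 -> Router J

no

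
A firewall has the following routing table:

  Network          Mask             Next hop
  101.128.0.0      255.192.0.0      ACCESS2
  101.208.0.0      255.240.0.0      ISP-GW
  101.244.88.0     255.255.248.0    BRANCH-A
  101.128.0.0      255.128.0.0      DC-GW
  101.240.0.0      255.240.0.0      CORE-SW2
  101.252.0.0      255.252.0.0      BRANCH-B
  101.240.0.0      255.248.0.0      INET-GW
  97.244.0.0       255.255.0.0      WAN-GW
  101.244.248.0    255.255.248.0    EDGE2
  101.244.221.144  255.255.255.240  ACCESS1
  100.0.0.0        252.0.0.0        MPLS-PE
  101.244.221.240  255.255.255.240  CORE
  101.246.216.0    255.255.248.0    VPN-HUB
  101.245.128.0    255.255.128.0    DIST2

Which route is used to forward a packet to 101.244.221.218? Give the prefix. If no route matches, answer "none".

Entries matching 101.244.221.218:
  100.0.0.0/6 (100.0.0.0 - 103.255.255.255)
  101.128.0.0/9 (101.128.0.0 - 101.255.255.255)
  101.240.0.0/12 (101.240.0.0 - 101.255.255.255)
  101.240.0.0/13 (101.240.0.0 - 101.247.255.255)
Most specific is 101.240.0.0/13.

101.240.0.0/13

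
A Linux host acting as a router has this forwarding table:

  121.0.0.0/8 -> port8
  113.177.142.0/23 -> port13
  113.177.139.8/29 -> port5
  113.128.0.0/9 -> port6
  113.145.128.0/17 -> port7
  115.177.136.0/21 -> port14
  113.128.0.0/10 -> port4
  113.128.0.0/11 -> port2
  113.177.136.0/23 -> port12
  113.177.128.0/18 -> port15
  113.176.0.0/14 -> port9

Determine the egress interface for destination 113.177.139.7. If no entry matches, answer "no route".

port15

Routes whose prefix contains 113.177.139.7:
  113.128.0.0/9 (113.128.0.0 - 113.255.255.255) -> port6
  113.128.0.0/10 (113.128.0.0 - 113.191.255.255) -> port4
  113.176.0.0/14 (113.176.0.0 - 113.179.255.255) -> port9
  113.177.128.0/18 (113.177.128.0 - 113.177.191.255) -> port15
More-specific entries that do NOT match:
  113.177.139.8/29 (113.177.139.8 - 113.177.139.15) does not contain 113.177.139.7
  113.177.142.0/23 (113.177.142.0 - 113.177.143.255) does not contain 113.177.139.7
  113.177.136.0/23 (113.177.136.0 - 113.177.137.255) does not contain 113.177.139.7
  115.177.136.0/21 (115.177.136.0 - 115.177.143.255) does not contain 113.177.139.7
Longest matching prefix is /18 -> interface port15.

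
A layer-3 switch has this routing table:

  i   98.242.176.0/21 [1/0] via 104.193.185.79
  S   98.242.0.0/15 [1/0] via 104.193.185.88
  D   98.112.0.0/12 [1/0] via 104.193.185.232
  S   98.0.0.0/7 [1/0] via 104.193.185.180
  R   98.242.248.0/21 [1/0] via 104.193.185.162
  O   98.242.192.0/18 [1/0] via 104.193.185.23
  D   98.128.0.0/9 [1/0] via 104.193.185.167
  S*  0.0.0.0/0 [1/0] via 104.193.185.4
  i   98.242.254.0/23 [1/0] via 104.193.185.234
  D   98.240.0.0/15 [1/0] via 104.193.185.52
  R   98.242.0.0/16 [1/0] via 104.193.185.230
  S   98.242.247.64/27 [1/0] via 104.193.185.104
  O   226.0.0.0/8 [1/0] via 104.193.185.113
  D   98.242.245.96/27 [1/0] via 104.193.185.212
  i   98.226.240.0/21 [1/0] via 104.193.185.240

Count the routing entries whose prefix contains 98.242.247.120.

Prefixes containing 98.242.247.120:
  0.0.0.0/0 (default, matches everything)
  98.0.0.0/7 (98.0.0.0 - 99.255.255.255)
  98.128.0.0/9 (98.128.0.0 - 98.255.255.255)
  98.242.0.0/15 (98.242.0.0 - 98.243.255.255)
  98.242.0.0/16 (98.242.0.0 - 98.242.255.255)
  98.242.192.0/18 (98.242.192.0 - 98.242.255.255)
Total matching entries: 6.

6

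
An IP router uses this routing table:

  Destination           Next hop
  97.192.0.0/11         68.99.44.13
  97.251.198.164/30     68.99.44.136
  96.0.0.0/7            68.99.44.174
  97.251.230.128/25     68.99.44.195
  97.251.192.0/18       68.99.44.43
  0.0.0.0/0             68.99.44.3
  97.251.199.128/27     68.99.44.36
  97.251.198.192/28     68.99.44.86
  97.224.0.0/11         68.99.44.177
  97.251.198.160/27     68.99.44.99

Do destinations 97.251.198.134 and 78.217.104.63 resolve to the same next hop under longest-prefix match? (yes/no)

no

97.251.198.134: longest match 97.251.192.0/18 -> 68.99.44.43
78.217.104.63: longest match 0.0.0.0/0 -> 68.99.44.3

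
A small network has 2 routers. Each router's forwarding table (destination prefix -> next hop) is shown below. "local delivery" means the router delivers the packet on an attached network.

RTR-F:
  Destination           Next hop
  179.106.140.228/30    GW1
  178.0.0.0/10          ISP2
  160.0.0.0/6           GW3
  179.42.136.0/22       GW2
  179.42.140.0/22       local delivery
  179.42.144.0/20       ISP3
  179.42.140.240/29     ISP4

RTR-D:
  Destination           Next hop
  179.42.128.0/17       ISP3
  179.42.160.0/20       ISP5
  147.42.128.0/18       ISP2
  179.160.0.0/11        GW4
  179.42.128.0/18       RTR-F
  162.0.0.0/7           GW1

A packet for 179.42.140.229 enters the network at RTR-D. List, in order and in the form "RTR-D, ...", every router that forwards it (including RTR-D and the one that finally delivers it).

RTR-D, RTR-F

At RTR-D: longest match for 179.42.140.229 is 179.42.128.0/18 -> RTR-F
At RTR-F: longest match for 179.42.140.229 is 179.42.140.0/22 -> local delivery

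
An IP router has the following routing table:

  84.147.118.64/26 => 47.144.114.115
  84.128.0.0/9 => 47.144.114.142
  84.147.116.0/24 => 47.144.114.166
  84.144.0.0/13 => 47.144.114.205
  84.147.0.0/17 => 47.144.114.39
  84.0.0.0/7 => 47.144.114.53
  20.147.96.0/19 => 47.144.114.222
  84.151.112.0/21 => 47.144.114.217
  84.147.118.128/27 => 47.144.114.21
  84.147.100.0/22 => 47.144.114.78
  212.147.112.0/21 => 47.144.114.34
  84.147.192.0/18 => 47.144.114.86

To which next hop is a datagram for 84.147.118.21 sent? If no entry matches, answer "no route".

47.144.114.39

Routes whose prefix contains 84.147.118.21:
  84.0.0.0/7 (84.0.0.0 - 85.255.255.255) -> 47.144.114.53
  84.128.0.0/9 (84.128.0.0 - 84.255.255.255) -> 47.144.114.142
  84.144.0.0/13 (84.144.0.0 - 84.151.255.255) -> 47.144.114.205
  84.147.0.0/17 (84.147.0.0 - 84.147.127.255) -> 47.144.114.39
More-specific entries that do NOT match:
  84.147.118.128/27 (84.147.118.128 - 84.147.118.159) does not contain 84.147.118.21
  84.147.118.64/26 (84.147.118.64 - 84.147.118.127) does not contain 84.147.118.21
  84.147.116.0/24 (84.147.116.0 - 84.147.116.255) does not contain 84.147.118.21
  84.147.100.0/22 (84.147.100.0 - 84.147.103.255) does not contain 84.147.118.21
  84.151.112.0/21 (84.151.112.0 - 84.151.119.255) does not contain 84.147.118.21
  212.147.112.0/21 (212.147.112.0 - 212.147.119.255) does not contain 84.147.118.21
  20.147.96.0/19 (20.147.96.0 - 20.147.127.255) does not contain 84.147.118.21
  84.147.192.0/18 (84.147.192.0 - 84.147.255.255) does not contain 84.147.118.21
Longest matching prefix is /17 -> next hop 47.144.114.39.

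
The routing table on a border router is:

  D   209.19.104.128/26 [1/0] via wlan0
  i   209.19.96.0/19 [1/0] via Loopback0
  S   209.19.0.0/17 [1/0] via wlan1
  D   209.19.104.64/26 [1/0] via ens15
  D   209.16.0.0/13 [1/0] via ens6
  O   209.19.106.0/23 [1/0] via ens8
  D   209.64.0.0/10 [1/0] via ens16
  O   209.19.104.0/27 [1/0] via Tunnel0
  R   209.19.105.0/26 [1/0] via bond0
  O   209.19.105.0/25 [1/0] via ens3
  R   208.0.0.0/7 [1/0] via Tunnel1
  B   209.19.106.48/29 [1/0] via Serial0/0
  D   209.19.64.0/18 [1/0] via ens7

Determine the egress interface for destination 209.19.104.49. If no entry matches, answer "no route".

Loopback0

Routes whose prefix contains 209.19.104.49:
  208.0.0.0/7 (208.0.0.0 - 209.255.255.255) -> Tunnel1
  209.16.0.0/13 (209.16.0.0 - 209.23.255.255) -> ens6
  209.19.0.0/17 (209.19.0.0 - 209.19.127.255) -> wlan1
  209.19.64.0/18 (209.19.64.0 - 209.19.127.255) -> ens7
  209.19.96.0/19 (209.19.96.0 - 209.19.127.255) -> Loopback0
More-specific entries that do NOT match:
  209.19.106.48/29 (209.19.106.48 - 209.19.106.55) does not contain 209.19.104.49
  209.19.104.0/27 (209.19.104.0 - 209.19.104.31) does not contain 209.19.104.49
  209.19.104.128/26 (209.19.104.128 - 209.19.104.191) does not contain 209.19.104.49
  209.19.104.64/26 (209.19.104.64 - 209.19.104.127) does not contain 209.19.104.49
  209.19.105.0/26 (209.19.105.0 - 209.19.105.63) does not contain 209.19.104.49
  209.19.105.0/25 (209.19.105.0 - 209.19.105.127) does not contain 209.19.104.49
  209.19.106.0/23 (209.19.106.0 - 209.19.107.255) does not contain 209.19.104.49
Longest matching prefix is /19 -> interface Loopback0.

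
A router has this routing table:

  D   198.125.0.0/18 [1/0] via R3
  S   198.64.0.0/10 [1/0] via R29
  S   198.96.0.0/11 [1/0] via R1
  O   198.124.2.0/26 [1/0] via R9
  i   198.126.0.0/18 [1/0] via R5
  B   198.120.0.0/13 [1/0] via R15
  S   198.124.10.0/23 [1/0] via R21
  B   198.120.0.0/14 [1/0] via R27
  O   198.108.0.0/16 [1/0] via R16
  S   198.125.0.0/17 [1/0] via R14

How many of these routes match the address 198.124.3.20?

Prefixes containing 198.124.3.20:
  198.64.0.0/10 (198.64.0.0 - 198.127.255.255)
  198.96.0.0/11 (198.96.0.0 - 198.127.255.255)
  198.120.0.0/13 (198.120.0.0 - 198.127.255.255)
Total matching entries: 3.

3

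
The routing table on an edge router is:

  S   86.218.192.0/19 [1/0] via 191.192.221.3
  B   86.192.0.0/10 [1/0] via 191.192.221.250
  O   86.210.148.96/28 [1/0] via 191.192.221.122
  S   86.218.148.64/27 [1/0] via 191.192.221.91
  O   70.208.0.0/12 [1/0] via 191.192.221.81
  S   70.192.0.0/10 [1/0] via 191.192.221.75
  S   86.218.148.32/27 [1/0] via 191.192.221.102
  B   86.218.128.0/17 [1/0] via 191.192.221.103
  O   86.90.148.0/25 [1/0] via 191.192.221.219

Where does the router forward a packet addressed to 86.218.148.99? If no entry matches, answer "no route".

191.192.221.103

Routes whose prefix contains 86.218.148.99:
  86.192.0.0/10 (86.192.0.0 - 86.255.255.255) -> 191.192.221.250
  86.218.128.0/17 (86.218.128.0 - 86.218.255.255) -> 191.192.221.103
More-specific entries that do NOT match:
  86.210.148.96/28 (86.210.148.96 - 86.210.148.111) does not contain 86.218.148.99
  86.218.148.64/27 (86.218.148.64 - 86.218.148.95) does not contain 86.218.148.99
  86.218.148.32/27 (86.218.148.32 - 86.218.148.63) does not contain 86.218.148.99
  86.90.148.0/25 (86.90.148.0 - 86.90.148.127) does not contain 86.218.148.99
  86.218.192.0/19 (86.218.192.0 - 86.218.223.255) does not contain 86.218.148.99
Longest matching prefix is /17 -> next hop 191.192.221.103.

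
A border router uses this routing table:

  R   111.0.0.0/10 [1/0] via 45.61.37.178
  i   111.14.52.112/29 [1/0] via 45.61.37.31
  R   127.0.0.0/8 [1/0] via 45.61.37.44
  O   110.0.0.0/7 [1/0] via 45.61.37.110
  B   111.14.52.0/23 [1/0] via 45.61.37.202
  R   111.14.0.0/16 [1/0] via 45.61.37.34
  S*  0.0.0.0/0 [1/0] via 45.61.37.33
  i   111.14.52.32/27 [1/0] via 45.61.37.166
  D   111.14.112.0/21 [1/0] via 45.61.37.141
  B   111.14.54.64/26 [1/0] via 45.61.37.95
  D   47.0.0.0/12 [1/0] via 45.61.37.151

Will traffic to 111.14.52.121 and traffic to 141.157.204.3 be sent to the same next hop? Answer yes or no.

111.14.52.121: longest match 111.14.52.0/23 -> 45.61.37.202
141.157.204.3: longest match 0.0.0.0/0 -> 45.61.37.33

no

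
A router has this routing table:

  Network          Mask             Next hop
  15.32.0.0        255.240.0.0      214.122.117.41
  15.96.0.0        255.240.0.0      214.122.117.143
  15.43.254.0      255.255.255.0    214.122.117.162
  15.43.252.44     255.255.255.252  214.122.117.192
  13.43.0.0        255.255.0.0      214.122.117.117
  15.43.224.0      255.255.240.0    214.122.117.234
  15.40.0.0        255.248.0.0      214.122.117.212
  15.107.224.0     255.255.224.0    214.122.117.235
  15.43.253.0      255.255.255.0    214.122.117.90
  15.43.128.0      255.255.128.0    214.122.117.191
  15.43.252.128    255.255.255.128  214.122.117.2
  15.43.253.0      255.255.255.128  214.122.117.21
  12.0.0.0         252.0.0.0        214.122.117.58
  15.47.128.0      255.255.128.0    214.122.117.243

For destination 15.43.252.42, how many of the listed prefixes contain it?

Prefixes containing 15.43.252.42:
  12.0.0.0/6 (12.0.0.0 - 15.255.255.255)
  15.32.0.0/12 (15.32.0.0 - 15.47.255.255)
  15.40.0.0/13 (15.40.0.0 - 15.47.255.255)
  15.43.128.0/17 (15.43.128.0 - 15.43.255.255)
Total matching entries: 4.

4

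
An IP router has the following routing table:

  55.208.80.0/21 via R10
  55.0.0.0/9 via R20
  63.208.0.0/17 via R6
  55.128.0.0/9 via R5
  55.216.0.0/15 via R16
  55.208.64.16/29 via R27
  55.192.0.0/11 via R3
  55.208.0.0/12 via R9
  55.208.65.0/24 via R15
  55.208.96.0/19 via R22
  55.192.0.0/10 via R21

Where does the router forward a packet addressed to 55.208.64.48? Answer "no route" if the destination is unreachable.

Routes whose prefix contains 55.208.64.48:
  55.128.0.0/9 (55.128.0.0 - 55.255.255.255) -> R5
  55.192.0.0/10 (55.192.0.0 - 55.255.255.255) -> R21
  55.192.0.0/11 (55.192.0.0 - 55.223.255.255) -> R3
  55.208.0.0/12 (55.208.0.0 - 55.223.255.255) -> R9
More-specific entries that do NOT match:
  55.208.64.16/29 (55.208.64.16 - 55.208.64.23) does not contain 55.208.64.48
  55.208.65.0/24 (55.208.65.0 - 55.208.65.255) does not contain 55.208.64.48
  55.208.80.0/21 (55.208.80.0 - 55.208.87.255) does not contain 55.208.64.48
  55.208.96.0/19 (55.208.96.0 - 55.208.127.255) does not contain 55.208.64.48
  63.208.0.0/17 (63.208.0.0 - 63.208.127.255) does not contain 55.208.64.48
  55.216.0.0/15 (55.216.0.0 - 55.217.255.255) does not contain 55.208.64.48
Longest matching prefix is /12 -> next hop R9.

R9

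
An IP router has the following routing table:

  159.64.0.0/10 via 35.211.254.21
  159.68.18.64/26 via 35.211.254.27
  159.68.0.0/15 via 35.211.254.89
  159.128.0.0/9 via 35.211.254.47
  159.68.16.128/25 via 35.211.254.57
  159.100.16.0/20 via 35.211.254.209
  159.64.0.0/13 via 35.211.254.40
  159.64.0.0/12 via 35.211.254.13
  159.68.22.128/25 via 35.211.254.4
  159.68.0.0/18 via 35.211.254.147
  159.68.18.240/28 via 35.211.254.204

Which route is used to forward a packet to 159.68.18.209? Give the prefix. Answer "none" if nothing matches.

Entries matching 159.68.18.209:
  159.64.0.0/10 (159.64.0.0 - 159.127.255.255)
  159.64.0.0/12 (159.64.0.0 - 159.79.255.255)
  159.64.0.0/13 (159.64.0.0 - 159.71.255.255)
  159.68.0.0/15 (159.68.0.0 - 159.69.255.255)
  159.68.0.0/18 (159.68.0.0 - 159.68.63.255)
Most specific is 159.68.0.0/18.

159.68.0.0/18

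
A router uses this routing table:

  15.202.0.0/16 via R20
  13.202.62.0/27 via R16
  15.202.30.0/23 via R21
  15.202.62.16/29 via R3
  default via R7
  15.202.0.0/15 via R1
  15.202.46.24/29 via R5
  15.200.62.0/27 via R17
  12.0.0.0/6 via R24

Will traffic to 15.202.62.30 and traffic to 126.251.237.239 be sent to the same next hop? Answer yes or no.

15.202.62.30: longest match 15.202.0.0/16 -> R20
126.251.237.239: longest match 0.0.0.0/0 -> R7

no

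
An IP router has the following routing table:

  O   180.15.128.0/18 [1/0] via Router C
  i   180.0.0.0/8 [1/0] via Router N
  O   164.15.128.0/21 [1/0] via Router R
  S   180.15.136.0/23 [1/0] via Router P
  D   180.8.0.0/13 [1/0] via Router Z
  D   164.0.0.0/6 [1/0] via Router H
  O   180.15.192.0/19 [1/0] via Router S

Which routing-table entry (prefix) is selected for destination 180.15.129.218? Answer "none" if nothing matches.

Entries matching 180.15.129.218:
  180.0.0.0/8 (180.0.0.0 - 180.255.255.255)
  180.8.0.0/13 (180.8.0.0 - 180.15.255.255)
  180.15.128.0/18 (180.15.128.0 - 180.15.191.255)
Most specific is 180.15.128.0/18.

180.15.128.0/18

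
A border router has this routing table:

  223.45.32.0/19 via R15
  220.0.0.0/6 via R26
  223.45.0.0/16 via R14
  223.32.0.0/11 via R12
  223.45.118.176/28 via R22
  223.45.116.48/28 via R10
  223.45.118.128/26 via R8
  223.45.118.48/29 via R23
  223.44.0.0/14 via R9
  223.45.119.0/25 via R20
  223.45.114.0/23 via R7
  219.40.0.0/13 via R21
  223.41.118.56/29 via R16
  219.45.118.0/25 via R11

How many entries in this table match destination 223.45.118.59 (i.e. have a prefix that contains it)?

4

Prefixes containing 223.45.118.59:
  220.0.0.0/6 (220.0.0.0 - 223.255.255.255)
  223.32.0.0/11 (223.32.0.0 - 223.63.255.255)
  223.44.0.0/14 (223.44.0.0 - 223.47.255.255)
  223.45.0.0/16 (223.45.0.0 - 223.45.255.255)
Total matching entries: 4.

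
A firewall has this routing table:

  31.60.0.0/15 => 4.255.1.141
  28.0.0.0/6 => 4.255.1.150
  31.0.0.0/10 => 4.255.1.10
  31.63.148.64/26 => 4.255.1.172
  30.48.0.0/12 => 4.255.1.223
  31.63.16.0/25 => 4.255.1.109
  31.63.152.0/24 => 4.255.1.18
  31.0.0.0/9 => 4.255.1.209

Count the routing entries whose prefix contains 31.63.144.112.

Prefixes containing 31.63.144.112:
  28.0.0.0/6 (28.0.0.0 - 31.255.255.255)
  31.0.0.0/9 (31.0.0.0 - 31.127.255.255)
  31.0.0.0/10 (31.0.0.0 - 31.63.255.255)
Total matching entries: 3.

3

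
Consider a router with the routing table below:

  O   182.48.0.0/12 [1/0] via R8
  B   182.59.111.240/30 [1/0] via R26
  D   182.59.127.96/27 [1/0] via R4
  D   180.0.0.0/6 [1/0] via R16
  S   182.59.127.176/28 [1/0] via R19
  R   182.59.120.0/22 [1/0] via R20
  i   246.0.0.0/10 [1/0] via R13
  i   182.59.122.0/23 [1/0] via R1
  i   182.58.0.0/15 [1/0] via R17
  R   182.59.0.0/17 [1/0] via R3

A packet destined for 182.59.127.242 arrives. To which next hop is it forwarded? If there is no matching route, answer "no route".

Routes whose prefix contains 182.59.127.242:
  180.0.0.0/6 (180.0.0.0 - 183.255.255.255) -> R16
  182.48.0.0/12 (182.48.0.0 - 182.63.255.255) -> R8
  182.58.0.0/15 (182.58.0.0 - 182.59.255.255) -> R17
  182.59.0.0/17 (182.59.0.0 - 182.59.127.255) -> R3
More-specific entries that do NOT match:
  182.59.111.240/30 (182.59.111.240 - 182.59.111.243) does not contain 182.59.127.242
  182.59.127.176/28 (182.59.127.176 - 182.59.127.191) does not contain 182.59.127.242
  182.59.127.96/27 (182.59.127.96 - 182.59.127.127) does not contain 182.59.127.242
  182.59.122.0/23 (182.59.122.0 - 182.59.123.255) does not contain 182.59.127.242
  182.59.120.0/22 (182.59.120.0 - 182.59.123.255) does not contain 182.59.127.242
Longest matching prefix is /17 -> next hop R3.

R3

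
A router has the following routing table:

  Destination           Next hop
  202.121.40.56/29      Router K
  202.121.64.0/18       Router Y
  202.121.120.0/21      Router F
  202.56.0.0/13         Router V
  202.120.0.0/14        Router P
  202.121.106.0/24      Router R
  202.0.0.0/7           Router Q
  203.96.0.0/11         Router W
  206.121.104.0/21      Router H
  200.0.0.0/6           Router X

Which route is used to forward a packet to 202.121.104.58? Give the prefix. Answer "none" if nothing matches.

Entries matching 202.121.104.58:
  200.0.0.0/6 (200.0.0.0 - 203.255.255.255)
  202.0.0.0/7 (202.0.0.0 - 203.255.255.255)
  202.120.0.0/14 (202.120.0.0 - 202.123.255.255)
  202.121.64.0/18 (202.121.64.0 - 202.121.127.255)
Most specific is 202.121.64.0/18.

202.121.64.0/18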